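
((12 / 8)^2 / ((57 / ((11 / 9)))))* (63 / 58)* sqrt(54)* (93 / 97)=64449* sqrt(6) / 427576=0.37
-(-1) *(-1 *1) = -1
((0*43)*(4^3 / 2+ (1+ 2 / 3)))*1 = 0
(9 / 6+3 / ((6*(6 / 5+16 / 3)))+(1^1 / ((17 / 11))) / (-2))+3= 14171 / 3332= 4.25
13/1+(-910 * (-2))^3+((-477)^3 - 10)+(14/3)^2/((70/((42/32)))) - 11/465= 7340845471277/1240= 5920036670.38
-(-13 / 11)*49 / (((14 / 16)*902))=364 / 4961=0.07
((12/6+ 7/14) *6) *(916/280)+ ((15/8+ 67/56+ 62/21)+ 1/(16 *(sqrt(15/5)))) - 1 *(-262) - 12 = sqrt(3)/48+ 6407/21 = 305.13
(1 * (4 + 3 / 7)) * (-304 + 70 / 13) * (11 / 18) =-220627 / 273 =-808.16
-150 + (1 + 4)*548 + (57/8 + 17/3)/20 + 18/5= 249047/96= 2594.24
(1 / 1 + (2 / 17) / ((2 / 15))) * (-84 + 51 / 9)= -7520 / 51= -147.45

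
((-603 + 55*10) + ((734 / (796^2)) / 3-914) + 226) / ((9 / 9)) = -704263817 / 950424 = -741.00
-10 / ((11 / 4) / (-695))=27800 / 11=2527.27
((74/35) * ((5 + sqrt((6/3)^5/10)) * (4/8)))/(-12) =-37/84-37 * sqrt(5)/525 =-0.60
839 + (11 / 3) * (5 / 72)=181279 / 216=839.25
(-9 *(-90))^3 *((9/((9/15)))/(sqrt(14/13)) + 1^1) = 531441000 + 3985807500 *sqrt(182)/7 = 8213081422.87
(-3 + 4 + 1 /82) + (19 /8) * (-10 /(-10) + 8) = 7343 /328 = 22.39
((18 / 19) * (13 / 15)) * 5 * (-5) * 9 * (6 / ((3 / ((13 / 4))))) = -1200.79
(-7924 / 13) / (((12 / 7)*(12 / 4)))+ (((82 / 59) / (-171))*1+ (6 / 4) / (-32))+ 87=-31.58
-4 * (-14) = 56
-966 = -966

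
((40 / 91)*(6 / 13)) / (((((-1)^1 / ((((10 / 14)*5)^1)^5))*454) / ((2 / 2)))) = -1171875000 / 4513368587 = -0.26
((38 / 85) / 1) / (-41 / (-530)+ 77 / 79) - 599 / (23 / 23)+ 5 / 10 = -895716677 / 1497666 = -598.08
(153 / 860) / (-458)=-153 / 393880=-0.00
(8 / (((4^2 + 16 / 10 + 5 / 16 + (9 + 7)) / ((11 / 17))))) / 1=7040 / 46121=0.15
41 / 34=1.21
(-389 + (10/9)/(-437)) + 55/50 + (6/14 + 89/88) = -4681468901/12113640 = -386.46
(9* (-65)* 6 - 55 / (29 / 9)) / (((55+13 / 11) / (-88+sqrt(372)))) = 4313.75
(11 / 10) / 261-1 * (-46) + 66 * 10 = 1842671 / 2610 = 706.00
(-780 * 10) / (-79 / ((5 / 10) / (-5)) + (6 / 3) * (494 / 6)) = -2925 / 358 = -8.17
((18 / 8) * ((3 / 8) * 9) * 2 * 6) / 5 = 729 / 40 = 18.22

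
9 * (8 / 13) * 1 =72 / 13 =5.54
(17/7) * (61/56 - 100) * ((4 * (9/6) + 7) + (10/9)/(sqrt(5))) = -1224119/392 - 94163 * sqrt(5)/1764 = -3242.11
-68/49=-1.39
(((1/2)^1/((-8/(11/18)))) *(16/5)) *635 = -1397/18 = -77.61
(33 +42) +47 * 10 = 545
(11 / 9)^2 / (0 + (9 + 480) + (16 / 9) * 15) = 121 / 41769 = 0.00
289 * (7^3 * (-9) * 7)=-6245001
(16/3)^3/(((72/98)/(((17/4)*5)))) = 1066240/243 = 4387.82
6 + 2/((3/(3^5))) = 168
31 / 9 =3.44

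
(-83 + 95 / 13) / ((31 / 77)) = -188.01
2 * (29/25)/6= 29/75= 0.39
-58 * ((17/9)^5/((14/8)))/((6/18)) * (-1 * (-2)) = -658813648/137781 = -4781.60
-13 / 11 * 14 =-182 / 11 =-16.55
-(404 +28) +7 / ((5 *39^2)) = -432.00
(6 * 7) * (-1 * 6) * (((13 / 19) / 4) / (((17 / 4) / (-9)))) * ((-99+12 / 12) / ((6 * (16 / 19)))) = -120393 / 68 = -1770.49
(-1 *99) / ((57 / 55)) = -1815 / 19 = -95.53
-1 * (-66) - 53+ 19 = 32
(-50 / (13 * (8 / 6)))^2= 5625 / 676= 8.32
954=954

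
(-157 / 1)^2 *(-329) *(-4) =32438084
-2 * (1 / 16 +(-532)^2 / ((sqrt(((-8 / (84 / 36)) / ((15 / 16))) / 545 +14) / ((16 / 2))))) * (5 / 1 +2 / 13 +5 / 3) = -8256584.12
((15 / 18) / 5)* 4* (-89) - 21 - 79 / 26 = -6503 / 78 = -83.37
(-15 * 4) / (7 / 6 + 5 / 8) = -1440 / 43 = -33.49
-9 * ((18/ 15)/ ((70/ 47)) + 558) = -880119/ 175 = -5029.25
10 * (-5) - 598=-648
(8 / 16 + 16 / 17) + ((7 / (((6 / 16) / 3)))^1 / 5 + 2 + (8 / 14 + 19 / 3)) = 76919 / 3570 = 21.55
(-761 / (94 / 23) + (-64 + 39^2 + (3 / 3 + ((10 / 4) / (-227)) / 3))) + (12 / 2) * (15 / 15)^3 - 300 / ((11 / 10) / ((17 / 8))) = 245837324 / 352077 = 698.25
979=979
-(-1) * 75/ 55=1.36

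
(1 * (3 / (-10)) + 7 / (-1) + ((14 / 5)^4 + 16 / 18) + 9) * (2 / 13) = 720613 / 73125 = 9.85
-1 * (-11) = 11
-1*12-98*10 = -992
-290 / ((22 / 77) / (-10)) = 10150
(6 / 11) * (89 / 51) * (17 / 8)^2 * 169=255697 / 352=726.41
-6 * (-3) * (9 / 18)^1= 9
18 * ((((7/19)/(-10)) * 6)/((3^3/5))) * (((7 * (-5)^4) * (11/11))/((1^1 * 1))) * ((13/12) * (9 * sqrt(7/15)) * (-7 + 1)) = 238875 * sqrt(105)/19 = 128828.44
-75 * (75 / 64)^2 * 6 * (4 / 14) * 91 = -16453125 / 1024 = -16067.50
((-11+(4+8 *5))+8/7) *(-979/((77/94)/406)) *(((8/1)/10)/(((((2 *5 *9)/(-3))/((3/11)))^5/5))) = 0.00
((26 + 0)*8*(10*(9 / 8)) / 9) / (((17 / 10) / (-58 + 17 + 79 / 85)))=-1771120 / 289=-6128.44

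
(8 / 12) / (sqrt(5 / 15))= 1.15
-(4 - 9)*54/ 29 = 270/ 29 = 9.31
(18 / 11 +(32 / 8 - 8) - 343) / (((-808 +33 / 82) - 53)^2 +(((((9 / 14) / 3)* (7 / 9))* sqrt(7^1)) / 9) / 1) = -92736874158512338044 / 198873110605525421030911 +2318774264424* sqrt(7) / 198873110605525421030911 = -0.00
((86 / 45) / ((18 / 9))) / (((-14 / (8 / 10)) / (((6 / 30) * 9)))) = -86 / 875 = -0.10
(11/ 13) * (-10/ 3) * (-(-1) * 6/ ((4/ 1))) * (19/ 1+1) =-1100/ 13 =-84.62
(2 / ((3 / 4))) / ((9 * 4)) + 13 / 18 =43 / 54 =0.80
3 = 3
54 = 54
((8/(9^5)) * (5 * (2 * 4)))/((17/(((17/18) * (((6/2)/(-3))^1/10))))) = -16/531441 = -0.00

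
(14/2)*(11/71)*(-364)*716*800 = -16054438400/71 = -226118850.70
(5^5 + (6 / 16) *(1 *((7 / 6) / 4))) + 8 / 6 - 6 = 599125 / 192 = 3120.44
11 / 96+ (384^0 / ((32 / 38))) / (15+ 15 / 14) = 1357 / 7200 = 0.19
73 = 73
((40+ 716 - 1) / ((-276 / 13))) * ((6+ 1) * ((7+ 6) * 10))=-4465825 / 138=-32361.05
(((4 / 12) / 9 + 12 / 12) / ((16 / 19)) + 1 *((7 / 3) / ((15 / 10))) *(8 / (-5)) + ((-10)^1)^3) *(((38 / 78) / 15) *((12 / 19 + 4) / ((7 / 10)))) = -23789876 / 110565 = -215.17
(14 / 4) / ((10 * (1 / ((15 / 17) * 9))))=2.78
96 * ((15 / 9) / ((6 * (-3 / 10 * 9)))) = -800 / 81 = -9.88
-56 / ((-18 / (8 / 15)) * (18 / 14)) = 1568 / 1215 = 1.29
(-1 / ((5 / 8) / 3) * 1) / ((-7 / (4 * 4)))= 384 / 35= 10.97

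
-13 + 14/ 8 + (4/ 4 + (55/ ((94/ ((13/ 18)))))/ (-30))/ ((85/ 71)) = -8997211/ 862920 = -10.43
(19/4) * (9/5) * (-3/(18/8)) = -57/5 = -11.40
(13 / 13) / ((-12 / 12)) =-1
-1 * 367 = -367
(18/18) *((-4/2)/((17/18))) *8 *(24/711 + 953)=-21683424/1343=-16145.51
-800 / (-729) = 1.10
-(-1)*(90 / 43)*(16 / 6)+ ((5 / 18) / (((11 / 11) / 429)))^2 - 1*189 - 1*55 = 21613603 / 1548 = 13962.28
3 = 3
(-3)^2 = 9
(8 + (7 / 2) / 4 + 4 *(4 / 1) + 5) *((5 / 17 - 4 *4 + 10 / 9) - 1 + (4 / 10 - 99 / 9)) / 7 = -4789321 / 42840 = -111.80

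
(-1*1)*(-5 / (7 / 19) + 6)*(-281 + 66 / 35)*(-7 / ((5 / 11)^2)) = 62648597 / 875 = 71598.40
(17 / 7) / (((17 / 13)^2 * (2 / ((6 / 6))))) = 169 / 238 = 0.71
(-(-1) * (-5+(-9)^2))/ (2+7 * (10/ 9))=171/ 22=7.77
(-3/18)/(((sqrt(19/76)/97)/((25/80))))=-10.10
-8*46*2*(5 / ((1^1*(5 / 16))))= -11776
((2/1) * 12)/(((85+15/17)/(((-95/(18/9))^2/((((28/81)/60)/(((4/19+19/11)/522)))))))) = 264900375/652036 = 406.27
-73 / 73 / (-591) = 1 / 591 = 0.00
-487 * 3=-1461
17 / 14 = 1.21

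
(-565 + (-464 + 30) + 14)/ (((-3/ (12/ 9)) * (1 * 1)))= 3940/ 9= 437.78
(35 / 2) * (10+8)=315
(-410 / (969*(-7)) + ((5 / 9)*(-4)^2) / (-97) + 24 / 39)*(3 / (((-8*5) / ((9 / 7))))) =-22485621 / 399156940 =-0.06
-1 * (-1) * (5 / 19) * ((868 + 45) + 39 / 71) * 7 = 2270170 / 1349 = 1682.85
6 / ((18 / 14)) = 14 / 3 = 4.67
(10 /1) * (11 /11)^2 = 10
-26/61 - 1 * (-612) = 611.57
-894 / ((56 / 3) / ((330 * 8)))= -885060 / 7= -126437.14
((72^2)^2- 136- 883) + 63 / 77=295601216 / 11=26872837.82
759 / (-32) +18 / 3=-567 / 32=-17.72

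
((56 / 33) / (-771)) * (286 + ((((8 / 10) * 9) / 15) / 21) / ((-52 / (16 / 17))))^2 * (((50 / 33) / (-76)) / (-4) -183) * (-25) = -16043170677575677124 / 19478720000025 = -823625.51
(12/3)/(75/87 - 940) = -116/27235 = -0.00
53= 53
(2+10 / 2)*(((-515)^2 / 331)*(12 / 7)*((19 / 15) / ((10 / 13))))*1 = 5240846 / 331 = 15833.37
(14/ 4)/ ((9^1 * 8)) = 7/ 144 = 0.05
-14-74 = -88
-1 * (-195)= 195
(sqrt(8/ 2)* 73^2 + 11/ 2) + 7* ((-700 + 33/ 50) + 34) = 150153/ 25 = 6006.12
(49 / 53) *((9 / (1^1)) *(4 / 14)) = 2.38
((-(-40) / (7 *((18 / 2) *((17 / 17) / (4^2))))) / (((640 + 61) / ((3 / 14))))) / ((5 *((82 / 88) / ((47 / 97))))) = 132352 / 409817919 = 0.00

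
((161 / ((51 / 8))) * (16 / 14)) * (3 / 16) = 5.41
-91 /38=-2.39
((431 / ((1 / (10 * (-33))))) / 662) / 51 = -23705 / 5627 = -4.21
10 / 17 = 0.59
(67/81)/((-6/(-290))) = 9715/243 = 39.98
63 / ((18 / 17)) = 119 / 2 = 59.50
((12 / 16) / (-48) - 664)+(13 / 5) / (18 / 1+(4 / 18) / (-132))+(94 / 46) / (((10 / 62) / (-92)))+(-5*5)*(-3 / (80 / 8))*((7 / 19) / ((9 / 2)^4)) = -1829.46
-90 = -90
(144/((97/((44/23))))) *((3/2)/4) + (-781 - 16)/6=-1763851/13386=-131.77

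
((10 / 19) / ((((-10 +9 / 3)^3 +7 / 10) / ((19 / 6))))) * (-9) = 0.04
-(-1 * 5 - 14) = 19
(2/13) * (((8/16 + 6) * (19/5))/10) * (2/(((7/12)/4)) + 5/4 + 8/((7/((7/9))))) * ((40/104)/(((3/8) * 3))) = 15181/7371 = 2.06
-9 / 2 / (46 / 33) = -297 / 92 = -3.23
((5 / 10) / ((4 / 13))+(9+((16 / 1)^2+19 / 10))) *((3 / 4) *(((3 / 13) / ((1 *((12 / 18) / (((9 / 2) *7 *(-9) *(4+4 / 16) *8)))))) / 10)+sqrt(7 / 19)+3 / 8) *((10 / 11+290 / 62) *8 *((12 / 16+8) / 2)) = -13087244.40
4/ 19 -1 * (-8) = 8.21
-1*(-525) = 525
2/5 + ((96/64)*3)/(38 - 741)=2767/7030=0.39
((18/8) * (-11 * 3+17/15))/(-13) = 5.52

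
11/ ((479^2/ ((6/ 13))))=66/ 2982733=0.00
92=92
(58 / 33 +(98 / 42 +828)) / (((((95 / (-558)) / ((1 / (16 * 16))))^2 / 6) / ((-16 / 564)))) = -712478673 / 9555814400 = -0.07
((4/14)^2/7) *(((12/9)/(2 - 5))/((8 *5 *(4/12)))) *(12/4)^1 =-2/1715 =-0.00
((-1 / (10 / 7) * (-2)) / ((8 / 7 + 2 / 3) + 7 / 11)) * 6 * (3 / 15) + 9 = 136827 / 14125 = 9.69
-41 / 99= -0.41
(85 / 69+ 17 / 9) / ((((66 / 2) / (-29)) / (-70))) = 1311380 / 6831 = 191.97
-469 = -469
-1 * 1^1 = -1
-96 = -96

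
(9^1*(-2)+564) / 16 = 273 / 8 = 34.12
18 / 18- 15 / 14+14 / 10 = 1.33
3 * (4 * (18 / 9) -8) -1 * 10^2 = -100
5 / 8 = 0.62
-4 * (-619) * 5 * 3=37140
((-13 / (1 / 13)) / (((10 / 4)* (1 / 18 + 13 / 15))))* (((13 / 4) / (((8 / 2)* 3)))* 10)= -198.52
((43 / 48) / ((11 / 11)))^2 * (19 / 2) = 35131 / 4608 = 7.62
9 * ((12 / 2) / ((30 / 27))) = 243 / 5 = 48.60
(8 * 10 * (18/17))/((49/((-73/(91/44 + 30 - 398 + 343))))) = 4625280/840497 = 5.50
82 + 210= 292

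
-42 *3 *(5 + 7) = -1512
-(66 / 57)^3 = -1.55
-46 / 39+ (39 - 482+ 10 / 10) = -443.18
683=683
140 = 140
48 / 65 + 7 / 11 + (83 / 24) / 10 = 59053 / 34320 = 1.72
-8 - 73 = -81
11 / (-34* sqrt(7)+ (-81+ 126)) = -374* sqrt(7) / 6067 - 495 / 6067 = -0.24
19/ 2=9.50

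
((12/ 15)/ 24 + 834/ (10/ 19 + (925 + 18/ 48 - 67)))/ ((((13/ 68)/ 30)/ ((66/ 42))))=2942327564/ 11880323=247.66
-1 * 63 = -63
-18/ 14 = -9/ 7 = -1.29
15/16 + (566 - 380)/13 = 3171/208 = 15.25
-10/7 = -1.43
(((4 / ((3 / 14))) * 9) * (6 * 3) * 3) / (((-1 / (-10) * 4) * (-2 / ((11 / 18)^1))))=-6930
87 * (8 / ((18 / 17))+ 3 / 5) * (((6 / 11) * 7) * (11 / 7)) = 21286 / 5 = 4257.20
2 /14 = 1 /7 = 0.14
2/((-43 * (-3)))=2/129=0.02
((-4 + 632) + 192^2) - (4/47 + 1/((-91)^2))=14592115673/389207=37491.91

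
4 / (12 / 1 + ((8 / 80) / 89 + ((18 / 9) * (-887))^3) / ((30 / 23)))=-106800 / 114282225186857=-0.00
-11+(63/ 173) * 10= -1273/ 173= -7.36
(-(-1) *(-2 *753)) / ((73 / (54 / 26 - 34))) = 624990 / 949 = 658.58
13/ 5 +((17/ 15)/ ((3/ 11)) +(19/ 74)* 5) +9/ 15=28769/ 3330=8.64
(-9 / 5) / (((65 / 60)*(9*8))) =-3 / 130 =-0.02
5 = 5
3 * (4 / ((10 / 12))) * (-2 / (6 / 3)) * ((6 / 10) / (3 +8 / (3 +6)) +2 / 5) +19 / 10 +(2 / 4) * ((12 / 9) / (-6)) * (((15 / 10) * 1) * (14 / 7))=-33679 / 5250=-6.42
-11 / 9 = -1.22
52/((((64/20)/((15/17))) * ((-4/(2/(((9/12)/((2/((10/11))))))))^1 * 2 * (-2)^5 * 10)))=143/4352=0.03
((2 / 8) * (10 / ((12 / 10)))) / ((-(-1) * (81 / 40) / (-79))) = -81.28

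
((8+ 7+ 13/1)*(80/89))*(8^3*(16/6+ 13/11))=49592.70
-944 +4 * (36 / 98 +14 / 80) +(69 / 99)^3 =-16578855859 / 17609130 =-941.49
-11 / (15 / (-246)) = 902 / 5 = 180.40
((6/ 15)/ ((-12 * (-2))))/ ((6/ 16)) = 2/ 45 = 0.04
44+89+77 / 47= 134.64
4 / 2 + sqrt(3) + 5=sqrt(3) + 7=8.73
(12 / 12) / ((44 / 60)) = 15 / 11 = 1.36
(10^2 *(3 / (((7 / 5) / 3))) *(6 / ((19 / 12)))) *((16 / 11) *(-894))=-4634496000 / 1463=-3167803.14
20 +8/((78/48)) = 324/13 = 24.92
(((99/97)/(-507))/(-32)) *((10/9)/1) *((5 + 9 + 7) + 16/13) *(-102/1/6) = -270215/10229232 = -0.03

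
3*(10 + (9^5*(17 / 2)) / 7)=3011919 / 14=215137.07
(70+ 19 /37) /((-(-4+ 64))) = -2609 /2220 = -1.18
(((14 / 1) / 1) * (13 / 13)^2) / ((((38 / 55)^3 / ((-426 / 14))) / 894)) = -15840730125 / 13718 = -1154740.50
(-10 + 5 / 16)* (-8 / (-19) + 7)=-21855 / 304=-71.89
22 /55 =2 /5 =0.40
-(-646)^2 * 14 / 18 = -2921212 / 9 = -324579.11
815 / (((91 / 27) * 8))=22005 / 728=30.23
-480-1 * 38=-518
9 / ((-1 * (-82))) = 9 / 82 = 0.11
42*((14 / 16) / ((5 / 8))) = 294 / 5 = 58.80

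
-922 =-922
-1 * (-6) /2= 3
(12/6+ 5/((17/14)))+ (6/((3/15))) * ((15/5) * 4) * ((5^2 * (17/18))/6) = 72562/51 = 1422.78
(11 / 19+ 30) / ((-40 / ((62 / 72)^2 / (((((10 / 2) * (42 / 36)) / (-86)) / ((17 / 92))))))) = 58306753 / 37756800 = 1.54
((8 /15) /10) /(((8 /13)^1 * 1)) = 13 /150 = 0.09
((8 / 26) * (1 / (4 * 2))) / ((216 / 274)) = 137 / 2808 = 0.05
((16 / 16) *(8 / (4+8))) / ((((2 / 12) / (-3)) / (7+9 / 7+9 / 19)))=-13980 / 133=-105.11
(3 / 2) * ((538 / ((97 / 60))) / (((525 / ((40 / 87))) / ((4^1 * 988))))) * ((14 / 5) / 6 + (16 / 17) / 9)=14866222592 / 15063615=986.90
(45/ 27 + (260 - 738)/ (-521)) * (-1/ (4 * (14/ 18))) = -1731/ 2084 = -0.83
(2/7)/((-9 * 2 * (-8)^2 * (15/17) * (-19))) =17/1149120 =0.00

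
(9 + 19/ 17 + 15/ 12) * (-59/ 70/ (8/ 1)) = -45607/ 38080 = -1.20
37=37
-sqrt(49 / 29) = -7 * sqrt(29) / 29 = -1.30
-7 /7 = -1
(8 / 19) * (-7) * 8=-448 / 19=-23.58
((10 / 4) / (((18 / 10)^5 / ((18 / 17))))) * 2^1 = 31250 / 111537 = 0.28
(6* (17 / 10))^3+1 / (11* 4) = 5836769 / 5500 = 1061.23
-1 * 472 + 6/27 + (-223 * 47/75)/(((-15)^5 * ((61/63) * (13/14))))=-2367475691612/5018203125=-471.78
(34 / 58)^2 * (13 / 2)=3757 / 1682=2.23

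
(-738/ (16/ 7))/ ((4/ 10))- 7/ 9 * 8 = -117131/ 144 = -813.41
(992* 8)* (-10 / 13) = -79360 / 13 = -6104.62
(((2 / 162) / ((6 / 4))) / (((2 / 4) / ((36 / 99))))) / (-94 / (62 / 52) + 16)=-124 / 1301751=-0.00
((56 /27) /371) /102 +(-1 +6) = 364909 /72981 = 5.00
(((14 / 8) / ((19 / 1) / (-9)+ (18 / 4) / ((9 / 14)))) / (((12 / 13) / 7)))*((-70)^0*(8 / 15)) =637 / 440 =1.45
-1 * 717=-717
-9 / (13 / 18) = -162 / 13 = -12.46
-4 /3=-1.33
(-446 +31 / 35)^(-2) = 1225 / 242705241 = 0.00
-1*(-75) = 75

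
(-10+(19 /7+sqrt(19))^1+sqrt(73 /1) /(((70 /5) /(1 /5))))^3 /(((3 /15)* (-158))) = -(-510+sqrt(73)+70* sqrt(19))^3 /10838800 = 0.70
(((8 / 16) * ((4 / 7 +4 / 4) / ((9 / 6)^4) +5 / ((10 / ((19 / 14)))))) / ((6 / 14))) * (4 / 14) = 2243 / 6804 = 0.33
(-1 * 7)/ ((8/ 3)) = -21/ 8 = -2.62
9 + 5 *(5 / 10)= 23 / 2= 11.50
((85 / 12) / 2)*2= 85 / 12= 7.08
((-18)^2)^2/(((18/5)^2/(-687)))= -5564700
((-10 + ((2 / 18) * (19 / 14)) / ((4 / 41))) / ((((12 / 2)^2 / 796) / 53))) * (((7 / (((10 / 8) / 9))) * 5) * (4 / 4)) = -44940767 / 18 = -2496709.28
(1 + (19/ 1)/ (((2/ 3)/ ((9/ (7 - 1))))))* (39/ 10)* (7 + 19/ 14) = 22815/ 16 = 1425.94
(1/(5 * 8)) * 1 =1/40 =0.02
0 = 0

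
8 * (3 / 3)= 8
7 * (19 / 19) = 7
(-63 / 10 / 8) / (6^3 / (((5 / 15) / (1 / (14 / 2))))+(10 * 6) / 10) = -147 / 18400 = -0.01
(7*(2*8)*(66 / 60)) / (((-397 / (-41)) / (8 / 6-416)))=-31418464 / 5955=-5275.98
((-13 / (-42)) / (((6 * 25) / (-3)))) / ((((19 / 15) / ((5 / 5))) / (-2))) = 13 / 1330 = 0.01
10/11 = 0.91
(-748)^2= 559504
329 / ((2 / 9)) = 2961 / 2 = 1480.50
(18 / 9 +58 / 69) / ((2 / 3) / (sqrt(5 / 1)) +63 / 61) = 11298420 / 3765583-1458632 * sqrt(5) / 3765583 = 2.13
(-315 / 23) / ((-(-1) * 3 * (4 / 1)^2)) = -105 / 368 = -0.29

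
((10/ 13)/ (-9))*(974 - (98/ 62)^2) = -9336130/ 112437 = -83.03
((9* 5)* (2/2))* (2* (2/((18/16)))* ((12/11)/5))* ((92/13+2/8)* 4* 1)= 146304/143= 1023.10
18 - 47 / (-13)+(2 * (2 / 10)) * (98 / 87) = 124783 / 5655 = 22.07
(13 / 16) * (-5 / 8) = -65 / 128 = -0.51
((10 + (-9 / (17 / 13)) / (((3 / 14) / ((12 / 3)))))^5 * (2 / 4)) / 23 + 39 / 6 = -33135789720160581 / 65313422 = -507335073.03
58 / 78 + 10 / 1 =10.74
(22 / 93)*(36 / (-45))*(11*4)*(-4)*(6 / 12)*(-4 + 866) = 6675328 / 465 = 14355.54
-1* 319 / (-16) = 319 / 16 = 19.94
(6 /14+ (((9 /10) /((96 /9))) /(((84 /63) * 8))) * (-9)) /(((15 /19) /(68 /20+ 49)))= 21253571 /896000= 23.72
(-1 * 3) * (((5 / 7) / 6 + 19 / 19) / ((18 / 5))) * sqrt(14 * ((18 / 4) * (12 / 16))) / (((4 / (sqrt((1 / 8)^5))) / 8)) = -235 * sqrt(42) / 21504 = -0.07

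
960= 960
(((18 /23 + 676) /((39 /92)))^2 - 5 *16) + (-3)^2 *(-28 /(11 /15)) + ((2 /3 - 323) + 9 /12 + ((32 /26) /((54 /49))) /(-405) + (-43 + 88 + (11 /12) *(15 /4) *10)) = 414399781360957 /162625320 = 2548187.34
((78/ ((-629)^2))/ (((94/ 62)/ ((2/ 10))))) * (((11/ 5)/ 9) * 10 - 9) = -47554/ 278926905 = -0.00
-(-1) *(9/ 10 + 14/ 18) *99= 1661/ 10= 166.10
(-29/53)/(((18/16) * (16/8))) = -116/477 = -0.24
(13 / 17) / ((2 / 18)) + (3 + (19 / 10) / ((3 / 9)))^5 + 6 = 84753456519 / 1700000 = 49854.97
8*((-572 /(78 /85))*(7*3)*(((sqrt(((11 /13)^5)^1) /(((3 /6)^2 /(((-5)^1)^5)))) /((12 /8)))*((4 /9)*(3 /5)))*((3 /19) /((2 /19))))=229896156.68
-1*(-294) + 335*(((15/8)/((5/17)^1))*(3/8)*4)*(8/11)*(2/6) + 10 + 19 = 24191/22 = 1099.59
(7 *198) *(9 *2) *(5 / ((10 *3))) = 4158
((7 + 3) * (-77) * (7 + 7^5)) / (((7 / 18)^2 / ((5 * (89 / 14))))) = -19047619800 / 7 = -2721088542.86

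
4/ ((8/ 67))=67/ 2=33.50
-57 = -57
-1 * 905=-905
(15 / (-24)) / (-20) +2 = 65 / 32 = 2.03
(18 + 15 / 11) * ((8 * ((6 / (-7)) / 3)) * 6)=-20448 / 77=-265.56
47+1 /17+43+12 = 1735 /17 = 102.06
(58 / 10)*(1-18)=-493 / 5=-98.60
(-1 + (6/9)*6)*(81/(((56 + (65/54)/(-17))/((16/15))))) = 1189728/256715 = 4.63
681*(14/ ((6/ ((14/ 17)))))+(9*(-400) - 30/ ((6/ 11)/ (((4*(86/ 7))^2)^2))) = -13093280846314/ 40817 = -320780087.86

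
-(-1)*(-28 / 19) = -28 / 19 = -1.47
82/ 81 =1.01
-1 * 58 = -58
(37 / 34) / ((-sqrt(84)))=-37*sqrt(21) / 1428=-0.12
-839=-839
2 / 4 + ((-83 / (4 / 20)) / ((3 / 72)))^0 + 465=933 / 2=466.50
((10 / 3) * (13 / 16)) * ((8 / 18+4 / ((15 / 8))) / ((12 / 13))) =4901 / 648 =7.56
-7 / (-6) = 1.17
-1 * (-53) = 53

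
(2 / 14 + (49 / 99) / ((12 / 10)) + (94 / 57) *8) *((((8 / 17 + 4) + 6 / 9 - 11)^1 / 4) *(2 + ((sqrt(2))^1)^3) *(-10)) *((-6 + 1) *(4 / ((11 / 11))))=-16237837850 *sqrt(2) / 2014551 - 16237837850 / 2014551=-19459.23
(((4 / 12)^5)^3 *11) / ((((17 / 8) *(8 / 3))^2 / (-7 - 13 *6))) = -0.00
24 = 24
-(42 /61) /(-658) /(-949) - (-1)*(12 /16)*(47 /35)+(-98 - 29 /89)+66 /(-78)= -3327882440593 /33900956180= -98.16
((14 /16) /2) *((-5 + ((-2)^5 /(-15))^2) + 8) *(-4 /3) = -4.40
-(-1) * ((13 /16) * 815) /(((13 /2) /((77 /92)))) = 62755 /736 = 85.26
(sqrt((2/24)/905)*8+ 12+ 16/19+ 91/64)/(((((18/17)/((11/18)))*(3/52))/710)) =1380808*sqrt(2715)/131949+ 14968821725/147744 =101861.21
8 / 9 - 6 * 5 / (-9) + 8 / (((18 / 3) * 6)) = 40 / 9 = 4.44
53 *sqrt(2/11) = 53 *sqrt(22)/11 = 22.60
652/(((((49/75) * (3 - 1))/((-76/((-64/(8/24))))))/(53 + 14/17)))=70843875/6664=10630.83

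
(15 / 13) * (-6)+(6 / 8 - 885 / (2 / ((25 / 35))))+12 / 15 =-585029 / 1820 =-321.44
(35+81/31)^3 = 1585242296/29791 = 53212.12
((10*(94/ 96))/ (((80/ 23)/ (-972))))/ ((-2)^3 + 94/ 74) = 406.60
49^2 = 2401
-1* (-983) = 983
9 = 9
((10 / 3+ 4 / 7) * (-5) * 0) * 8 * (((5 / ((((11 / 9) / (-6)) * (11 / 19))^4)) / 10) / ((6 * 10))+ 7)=0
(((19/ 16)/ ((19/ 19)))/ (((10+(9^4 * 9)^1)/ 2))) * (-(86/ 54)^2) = -35131/ 344432088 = -0.00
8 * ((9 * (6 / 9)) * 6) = 288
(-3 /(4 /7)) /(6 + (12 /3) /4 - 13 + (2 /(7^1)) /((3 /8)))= 441 /440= 1.00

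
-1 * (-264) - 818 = -554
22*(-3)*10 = -660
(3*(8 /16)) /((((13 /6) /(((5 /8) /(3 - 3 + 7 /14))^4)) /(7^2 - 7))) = 118125 /1664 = 70.99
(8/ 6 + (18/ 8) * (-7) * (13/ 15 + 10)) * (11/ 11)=-10189/ 60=-169.82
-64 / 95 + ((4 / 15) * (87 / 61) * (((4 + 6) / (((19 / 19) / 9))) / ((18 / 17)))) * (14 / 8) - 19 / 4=1185659 / 23180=51.15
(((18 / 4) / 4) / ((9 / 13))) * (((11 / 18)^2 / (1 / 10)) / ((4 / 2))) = 7865 / 2592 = 3.03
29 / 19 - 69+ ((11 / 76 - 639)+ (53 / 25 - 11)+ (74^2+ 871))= 10700403 / 1900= 5631.79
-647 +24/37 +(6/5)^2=-596543/925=-644.91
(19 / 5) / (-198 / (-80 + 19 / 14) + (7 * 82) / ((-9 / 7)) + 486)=62757 / 694840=0.09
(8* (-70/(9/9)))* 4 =-2240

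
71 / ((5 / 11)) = 781 / 5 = 156.20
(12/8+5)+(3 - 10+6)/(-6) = 20/3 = 6.67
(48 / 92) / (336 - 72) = 1 / 506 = 0.00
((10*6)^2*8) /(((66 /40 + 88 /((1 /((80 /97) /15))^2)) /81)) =3950876736000 /3245033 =1217515.12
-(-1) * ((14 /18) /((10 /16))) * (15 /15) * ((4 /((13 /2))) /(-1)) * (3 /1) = -448 /195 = -2.30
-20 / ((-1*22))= 10 / 11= 0.91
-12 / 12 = -1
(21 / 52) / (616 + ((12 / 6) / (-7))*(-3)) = 0.00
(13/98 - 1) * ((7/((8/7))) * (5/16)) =-425/256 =-1.66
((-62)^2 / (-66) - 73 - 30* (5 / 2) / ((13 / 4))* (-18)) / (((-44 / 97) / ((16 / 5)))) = -47296036 / 23595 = -2004.49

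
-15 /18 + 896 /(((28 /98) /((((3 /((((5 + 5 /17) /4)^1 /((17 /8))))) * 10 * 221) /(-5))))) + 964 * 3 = -66735483 /10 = -6673548.30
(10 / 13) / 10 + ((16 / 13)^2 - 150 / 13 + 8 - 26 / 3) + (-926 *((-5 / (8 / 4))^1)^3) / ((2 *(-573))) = -18003043 / 774696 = -23.24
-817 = -817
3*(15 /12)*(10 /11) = 75 /22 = 3.41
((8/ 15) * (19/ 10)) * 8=608/ 75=8.11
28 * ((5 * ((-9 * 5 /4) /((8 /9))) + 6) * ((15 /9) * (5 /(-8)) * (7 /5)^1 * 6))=449085 /32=14033.91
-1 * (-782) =782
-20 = -20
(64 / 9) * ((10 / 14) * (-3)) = -320 / 21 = -15.24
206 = 206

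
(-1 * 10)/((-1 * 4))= 5/2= 2.50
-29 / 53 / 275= -29 / 14575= -0.00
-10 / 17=-0.59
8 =8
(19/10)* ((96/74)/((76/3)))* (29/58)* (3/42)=9/2590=0.00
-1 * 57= -57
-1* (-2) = 2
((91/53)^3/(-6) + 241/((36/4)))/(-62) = -2241871/5359572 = -0.42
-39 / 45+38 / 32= 77 / 240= 0.32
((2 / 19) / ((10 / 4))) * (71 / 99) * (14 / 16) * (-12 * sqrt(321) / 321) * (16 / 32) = -0.01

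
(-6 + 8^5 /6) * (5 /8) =3409.58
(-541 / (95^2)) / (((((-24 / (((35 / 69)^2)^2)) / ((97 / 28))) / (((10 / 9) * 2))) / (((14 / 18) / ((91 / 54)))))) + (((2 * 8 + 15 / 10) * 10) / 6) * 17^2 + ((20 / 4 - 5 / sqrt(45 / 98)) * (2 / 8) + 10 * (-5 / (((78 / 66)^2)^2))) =35357060114799638185 / 4206776887440738 - 7 * sqrt(10) / 12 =8402.94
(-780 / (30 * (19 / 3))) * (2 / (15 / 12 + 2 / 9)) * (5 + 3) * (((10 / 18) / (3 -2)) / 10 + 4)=-180.94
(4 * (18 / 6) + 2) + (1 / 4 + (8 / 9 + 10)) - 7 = 18.14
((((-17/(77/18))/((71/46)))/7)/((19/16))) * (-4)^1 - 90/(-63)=1939594/727111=2.67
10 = 10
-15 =-15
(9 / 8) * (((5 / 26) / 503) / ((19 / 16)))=45 / 124241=0.00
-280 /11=-25.45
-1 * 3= -3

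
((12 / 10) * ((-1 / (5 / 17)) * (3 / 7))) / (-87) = 102 / 5075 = 0.02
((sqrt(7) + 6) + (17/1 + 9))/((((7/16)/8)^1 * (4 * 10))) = 15.84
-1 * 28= -28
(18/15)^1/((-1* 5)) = -6/25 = -0.24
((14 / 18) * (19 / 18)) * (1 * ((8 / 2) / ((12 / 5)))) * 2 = 665 / 243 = 2.74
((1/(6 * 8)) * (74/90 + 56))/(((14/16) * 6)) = 2557/11340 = 0.23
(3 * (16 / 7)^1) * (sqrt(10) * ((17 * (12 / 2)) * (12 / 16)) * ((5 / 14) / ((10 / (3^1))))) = 2754 * sqrt(10) / 49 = 177.73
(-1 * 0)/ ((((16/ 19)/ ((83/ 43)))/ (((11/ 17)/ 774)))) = 0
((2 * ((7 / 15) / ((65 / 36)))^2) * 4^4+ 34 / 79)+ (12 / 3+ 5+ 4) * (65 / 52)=1698353727 / 33377500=50.88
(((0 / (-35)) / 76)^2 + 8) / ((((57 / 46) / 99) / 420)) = 268446.32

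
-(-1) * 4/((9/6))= 8/3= 2.67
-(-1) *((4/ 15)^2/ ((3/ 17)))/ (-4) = -0.10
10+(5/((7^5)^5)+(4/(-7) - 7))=3256880933469629044822/1341068619663964900807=2.43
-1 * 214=-214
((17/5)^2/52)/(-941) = -289/1223300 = -0.00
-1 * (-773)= 773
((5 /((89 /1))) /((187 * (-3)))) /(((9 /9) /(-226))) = 1130 /49929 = 0.02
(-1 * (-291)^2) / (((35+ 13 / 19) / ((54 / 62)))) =-14480451 / 7006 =-2066.86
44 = 44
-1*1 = -1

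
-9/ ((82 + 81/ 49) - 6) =-441/ 3805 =-0.12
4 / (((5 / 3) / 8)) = 96 / 5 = 19.20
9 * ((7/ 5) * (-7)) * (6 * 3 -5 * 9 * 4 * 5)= 388962/ 5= 77792.40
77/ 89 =0.87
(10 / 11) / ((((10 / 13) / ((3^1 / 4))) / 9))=351 / 44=7.98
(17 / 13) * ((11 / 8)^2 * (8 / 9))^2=248897 / 67392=3.69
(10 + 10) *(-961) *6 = -115320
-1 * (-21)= 21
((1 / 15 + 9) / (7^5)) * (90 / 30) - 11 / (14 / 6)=-396029 / 84035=-4.71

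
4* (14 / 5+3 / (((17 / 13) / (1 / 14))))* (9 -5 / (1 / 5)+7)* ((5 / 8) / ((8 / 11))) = -349173 / 3808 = -91.69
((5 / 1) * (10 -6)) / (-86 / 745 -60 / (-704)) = -2622400 / 3961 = -662.06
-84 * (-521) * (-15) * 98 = -64333080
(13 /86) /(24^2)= 13 /49536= 0.00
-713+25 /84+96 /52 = -776255 /1092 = -710.86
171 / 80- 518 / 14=-34.86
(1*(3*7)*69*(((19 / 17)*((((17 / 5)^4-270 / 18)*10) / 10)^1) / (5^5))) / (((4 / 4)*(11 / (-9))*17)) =-18371821734 / 6208984375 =-2.96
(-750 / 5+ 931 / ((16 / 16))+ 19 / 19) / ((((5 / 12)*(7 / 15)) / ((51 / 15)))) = 478584 / 35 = 13673.83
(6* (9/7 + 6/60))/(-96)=-0.09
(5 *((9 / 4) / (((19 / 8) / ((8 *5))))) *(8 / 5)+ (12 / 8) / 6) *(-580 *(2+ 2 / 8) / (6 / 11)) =-110337315 / 152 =-725903.39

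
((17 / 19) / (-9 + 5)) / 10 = -17 / 760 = -0.02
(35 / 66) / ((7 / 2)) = 5 / 33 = 0.15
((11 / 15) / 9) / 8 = 0.01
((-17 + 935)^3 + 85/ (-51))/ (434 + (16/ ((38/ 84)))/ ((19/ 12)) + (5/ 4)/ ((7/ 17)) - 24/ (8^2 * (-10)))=469185439884560/ 278623683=1683939.55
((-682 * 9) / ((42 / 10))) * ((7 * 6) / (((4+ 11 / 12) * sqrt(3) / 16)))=-3928320 * sqrt(3) / 59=-115322.88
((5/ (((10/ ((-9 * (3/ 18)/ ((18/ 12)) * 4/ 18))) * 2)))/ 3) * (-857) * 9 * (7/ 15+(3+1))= 57419/ 90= 637.99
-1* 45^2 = -2025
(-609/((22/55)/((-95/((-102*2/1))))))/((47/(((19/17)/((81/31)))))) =-56794325/8801784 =-6.45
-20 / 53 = -0.38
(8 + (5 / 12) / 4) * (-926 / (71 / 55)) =-9905885 / 1704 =-5813.31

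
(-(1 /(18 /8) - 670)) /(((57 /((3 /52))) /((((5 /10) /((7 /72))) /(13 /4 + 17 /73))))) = 1759592 /1758393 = 1.00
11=11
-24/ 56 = -0.43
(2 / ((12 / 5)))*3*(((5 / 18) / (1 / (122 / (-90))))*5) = -1525 / 324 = -4.71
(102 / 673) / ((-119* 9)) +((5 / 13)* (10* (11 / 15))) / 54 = 258403 / 4960683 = 0.05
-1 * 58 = -58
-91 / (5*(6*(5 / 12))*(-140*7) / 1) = 13 / 1750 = 0.01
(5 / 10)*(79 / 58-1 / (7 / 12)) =-143 / 812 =-0.18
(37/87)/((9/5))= 185/783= 0.24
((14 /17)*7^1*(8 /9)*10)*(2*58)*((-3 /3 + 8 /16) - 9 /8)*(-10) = 14778400 /153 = 96590.85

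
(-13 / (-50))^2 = 169 / 2500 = 0.07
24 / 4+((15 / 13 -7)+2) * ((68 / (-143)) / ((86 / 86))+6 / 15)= 11694 / 1859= 6.29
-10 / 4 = -5 / 2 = -2.50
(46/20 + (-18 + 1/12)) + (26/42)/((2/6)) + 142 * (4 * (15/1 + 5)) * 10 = 47706221/420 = 113586.24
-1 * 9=-9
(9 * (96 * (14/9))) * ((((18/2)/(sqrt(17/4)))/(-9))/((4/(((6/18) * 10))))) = -2240 * sqrt(17)/17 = -543.28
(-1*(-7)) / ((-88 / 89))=-623 / 88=-7.08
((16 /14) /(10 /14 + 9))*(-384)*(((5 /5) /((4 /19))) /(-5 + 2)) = 1216 /17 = 71.53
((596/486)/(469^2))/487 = 298/26030404701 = 0.00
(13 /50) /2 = 13 /100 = 0.13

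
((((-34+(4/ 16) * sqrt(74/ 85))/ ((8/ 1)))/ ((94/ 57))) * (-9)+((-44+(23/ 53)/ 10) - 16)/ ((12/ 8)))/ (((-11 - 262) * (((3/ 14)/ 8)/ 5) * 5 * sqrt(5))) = sqrt(5) * (81567 * sqrt(6290)+682034152)/ 1486379700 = 1.04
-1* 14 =-14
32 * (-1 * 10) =-320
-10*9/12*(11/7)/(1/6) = -495/7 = -70.71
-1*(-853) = 853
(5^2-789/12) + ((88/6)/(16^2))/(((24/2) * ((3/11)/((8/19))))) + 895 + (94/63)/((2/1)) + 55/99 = 98313991/114912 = 855.56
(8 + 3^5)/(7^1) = 251/7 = 35.86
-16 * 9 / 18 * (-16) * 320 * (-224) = -9175040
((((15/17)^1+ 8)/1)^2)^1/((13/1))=22801/3757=6.07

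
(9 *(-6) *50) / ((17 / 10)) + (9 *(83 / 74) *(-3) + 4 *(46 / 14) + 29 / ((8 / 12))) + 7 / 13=-89369412 / 57239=-1561.34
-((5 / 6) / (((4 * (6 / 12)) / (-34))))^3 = 614125 / 216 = 2843.17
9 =9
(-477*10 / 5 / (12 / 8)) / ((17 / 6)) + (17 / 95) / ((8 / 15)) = -579165 / 2584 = -224.14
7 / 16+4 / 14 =81 / 112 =0.72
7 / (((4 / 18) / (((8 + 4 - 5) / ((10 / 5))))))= 441 / 4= 110.25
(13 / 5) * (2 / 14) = 13 / 35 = 0.37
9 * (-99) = -891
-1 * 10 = -10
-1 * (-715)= 715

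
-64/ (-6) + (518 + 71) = 1799/ 3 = 599.67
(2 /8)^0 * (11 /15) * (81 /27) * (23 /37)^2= 5819 /6845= 0.85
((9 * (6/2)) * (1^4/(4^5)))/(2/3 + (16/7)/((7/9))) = 3969/542720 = 0.01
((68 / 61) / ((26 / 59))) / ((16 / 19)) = 19057 / 6344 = 3.00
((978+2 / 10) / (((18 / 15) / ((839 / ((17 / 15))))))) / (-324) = -20517745 / 11016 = -1862.54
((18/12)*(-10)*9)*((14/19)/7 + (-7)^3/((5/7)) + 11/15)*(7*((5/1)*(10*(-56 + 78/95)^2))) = 473012373525552/6859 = 68962293851.22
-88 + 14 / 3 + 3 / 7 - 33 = -2434 / 21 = -115.90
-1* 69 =-69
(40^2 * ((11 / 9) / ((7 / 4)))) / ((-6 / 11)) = -387200 / 189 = -2048.68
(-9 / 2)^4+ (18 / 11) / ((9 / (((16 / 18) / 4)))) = 649603 / 1584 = 410.10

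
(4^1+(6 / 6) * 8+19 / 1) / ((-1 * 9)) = -31 / 9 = -3.44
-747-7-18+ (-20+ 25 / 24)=-790.96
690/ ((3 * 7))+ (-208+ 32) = -1002/ 7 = -143.14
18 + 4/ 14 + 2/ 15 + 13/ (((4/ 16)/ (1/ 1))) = 7394/ 105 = 70.42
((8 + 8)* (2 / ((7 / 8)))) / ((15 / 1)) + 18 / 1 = 20.44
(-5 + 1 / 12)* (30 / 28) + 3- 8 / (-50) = -2.11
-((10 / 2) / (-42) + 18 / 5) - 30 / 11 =-14341 / 2310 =-6.21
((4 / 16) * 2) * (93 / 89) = 93 / 178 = 0.52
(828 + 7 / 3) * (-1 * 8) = -19928 / 3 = -6642.67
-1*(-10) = 10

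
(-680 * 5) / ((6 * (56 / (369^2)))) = -19289475 / 14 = -1377819.64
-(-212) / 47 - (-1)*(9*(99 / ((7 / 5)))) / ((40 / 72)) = 378377 / 329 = 1150.08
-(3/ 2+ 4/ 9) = -35/ 18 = -1.94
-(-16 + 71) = -55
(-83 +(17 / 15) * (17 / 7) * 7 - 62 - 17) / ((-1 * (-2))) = -2141 / 30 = -71.37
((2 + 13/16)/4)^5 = 184528125/1073741824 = 0.17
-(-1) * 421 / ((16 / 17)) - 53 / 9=63565 / 144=441.42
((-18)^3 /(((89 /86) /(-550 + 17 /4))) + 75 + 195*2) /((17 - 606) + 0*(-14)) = -5222.40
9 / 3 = 3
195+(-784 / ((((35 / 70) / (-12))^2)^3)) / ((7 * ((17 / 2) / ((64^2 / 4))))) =-43834436219661 / 17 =-2578496248215.35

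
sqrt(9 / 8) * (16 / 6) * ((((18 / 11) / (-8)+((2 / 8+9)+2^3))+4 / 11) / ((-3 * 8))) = -383 * sqrt(2) / 264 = -2.05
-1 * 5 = -5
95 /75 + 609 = 9154 /15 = 610.27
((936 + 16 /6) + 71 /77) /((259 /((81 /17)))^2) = 474677415 /1492753493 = 0.32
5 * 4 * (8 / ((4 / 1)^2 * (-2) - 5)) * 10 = -1600 / 37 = -43.24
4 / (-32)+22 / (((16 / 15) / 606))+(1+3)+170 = 12672.62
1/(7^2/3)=3/49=0.06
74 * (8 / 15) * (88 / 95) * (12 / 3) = 208384 / 1425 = 146.23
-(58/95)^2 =-3364/9025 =-0.37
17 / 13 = 1.31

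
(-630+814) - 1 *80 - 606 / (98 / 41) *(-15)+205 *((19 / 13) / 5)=2526904 / 637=3966.88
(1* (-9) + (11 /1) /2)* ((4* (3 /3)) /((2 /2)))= -14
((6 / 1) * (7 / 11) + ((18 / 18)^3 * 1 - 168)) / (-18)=1795 / 198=9.07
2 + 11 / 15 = 41 / 15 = 2.73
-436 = -436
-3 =-3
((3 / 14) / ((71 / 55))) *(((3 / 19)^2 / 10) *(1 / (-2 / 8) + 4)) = 0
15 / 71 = 0.21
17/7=2.43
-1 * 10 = -10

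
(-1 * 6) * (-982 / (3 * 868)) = 491 / 217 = 2.26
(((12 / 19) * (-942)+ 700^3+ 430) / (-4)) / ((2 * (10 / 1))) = -3258498433 / 760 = -4287497.94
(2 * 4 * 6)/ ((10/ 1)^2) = 12/ 25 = 0.48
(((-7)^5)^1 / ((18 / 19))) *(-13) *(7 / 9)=29059303 / 162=179378.41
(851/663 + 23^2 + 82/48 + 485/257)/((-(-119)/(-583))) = -424275617755/162212232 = -2615.56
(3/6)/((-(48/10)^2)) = -25/1152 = -0.02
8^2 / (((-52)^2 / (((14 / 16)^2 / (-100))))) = -49 / 270400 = -0.00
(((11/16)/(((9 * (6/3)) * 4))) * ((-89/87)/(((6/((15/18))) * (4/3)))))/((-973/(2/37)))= 4895/86595941376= 0.00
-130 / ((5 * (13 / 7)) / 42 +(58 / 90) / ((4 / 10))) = -28665 / 404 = -70.95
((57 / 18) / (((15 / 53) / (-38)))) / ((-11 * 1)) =19133 / 495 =38.65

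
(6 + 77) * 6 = 498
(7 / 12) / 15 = 7 / 180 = 0.04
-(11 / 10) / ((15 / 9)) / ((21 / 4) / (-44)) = 968 / 175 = 5.53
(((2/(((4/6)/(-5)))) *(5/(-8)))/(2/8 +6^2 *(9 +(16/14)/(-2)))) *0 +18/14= 9/7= 1.29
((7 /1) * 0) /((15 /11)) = 0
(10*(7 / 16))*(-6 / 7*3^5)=-911.25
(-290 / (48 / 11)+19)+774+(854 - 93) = 35701 / 24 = 1487.54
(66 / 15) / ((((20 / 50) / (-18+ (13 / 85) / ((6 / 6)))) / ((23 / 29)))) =-155.70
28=28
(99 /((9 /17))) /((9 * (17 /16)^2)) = 2816 /153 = 18.41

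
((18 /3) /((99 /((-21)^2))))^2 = 86436 /121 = 714.35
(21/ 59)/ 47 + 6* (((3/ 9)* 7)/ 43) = 39725/ 119239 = 0.33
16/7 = 2.29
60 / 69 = 20 / 23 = 0.87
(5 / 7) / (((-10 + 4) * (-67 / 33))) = 55 / 938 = 0.06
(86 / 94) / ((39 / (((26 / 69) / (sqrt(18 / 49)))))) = 301 * sqrt(2) / 29187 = 0.01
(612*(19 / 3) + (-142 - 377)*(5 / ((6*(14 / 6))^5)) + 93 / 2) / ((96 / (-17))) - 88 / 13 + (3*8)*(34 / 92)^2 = -82624099125315 / 118355700736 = -698.10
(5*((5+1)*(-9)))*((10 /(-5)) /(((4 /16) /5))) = 10800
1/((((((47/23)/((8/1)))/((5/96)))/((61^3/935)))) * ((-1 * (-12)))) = 5220563/1265616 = 4.12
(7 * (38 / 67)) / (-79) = -266 / 5293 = -0.05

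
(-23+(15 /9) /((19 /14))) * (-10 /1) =12410 /57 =217.72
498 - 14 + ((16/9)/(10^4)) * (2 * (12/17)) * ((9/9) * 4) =15427532/31875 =484.00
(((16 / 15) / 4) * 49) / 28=7 / 15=0.47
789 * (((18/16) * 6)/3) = 7101/4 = 1775.25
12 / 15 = 4 / 5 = 0.80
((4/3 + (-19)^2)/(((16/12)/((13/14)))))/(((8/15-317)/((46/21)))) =-1625065/930412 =-1.75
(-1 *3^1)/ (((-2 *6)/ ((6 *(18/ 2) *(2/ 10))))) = 27/ 10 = 2.70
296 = 296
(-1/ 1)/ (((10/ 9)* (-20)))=9/ 200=0.04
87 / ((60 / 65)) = 377 / 4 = 94.25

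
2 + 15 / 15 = 3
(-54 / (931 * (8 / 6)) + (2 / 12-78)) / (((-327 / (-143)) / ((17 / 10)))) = -52876681 / 913311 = -57.90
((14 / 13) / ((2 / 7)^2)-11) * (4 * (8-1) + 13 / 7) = 11913 / 182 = 65.46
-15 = -15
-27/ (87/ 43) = -387/ 29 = -13.34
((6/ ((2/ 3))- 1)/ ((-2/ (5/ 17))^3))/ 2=-0.01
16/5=3.20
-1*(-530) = 530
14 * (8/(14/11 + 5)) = 17.86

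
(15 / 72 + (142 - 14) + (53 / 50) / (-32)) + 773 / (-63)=11683261 / 100800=115.91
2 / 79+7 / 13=579 / 1027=0.56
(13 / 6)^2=169 / 36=4.69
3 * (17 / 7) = 51 / 7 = 7.29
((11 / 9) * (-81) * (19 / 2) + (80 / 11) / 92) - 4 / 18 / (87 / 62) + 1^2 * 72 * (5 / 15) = -363146891 / 396198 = -916.58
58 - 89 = -31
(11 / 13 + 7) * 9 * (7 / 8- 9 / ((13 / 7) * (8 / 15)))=-195993 / 338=-579.86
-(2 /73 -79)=5765 /73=78.97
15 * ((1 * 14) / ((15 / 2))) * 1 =28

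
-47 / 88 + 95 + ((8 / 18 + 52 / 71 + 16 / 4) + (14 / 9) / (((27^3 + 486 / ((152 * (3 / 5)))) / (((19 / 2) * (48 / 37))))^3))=99.64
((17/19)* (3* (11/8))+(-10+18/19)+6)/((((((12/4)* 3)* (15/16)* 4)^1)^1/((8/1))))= 388/2565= 0.15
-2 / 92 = -1 / 46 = -0.02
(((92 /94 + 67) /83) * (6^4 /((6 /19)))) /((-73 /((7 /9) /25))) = -2039688 /1423865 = -1.43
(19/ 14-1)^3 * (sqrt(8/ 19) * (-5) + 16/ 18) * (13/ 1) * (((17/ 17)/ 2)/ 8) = 1625/ 49392-8125 * sqrt(38)/ 417088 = -0.09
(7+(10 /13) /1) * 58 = 5858 /13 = 450.62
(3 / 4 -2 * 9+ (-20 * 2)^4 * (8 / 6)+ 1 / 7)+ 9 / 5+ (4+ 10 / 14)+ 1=1433595971 / 420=3413323.74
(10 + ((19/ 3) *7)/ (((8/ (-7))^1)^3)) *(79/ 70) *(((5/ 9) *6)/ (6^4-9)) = -2390461/ 41513472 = -0.06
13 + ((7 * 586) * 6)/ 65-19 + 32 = 26302/ 65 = 404.65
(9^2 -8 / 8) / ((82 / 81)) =3240 / 41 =79.02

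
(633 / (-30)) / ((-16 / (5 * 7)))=1477 / 32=46.16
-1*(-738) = 738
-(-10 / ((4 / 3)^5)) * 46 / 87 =9315 / 7424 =1.25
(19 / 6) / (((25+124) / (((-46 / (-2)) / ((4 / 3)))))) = 437 / 1192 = 0.37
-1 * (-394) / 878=197 / 439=0.45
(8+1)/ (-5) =-1.80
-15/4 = -3.75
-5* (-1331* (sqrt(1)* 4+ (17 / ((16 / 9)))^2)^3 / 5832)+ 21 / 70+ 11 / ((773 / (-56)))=375169673660879161879 / 378169857146880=992066.57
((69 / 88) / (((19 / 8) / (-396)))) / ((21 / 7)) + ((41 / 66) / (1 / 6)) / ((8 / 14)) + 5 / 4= -14967 / 418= -35.81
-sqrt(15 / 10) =-sqrt(6) / 2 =-1.22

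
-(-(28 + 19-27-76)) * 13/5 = -728/5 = -145.60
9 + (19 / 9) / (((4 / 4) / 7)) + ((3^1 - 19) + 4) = 106 / 9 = 11.78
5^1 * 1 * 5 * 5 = 125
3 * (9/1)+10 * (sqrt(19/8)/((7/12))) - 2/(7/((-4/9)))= 30 * sqrt(38)/7+1709/63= 53.55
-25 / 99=-0.25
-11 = -11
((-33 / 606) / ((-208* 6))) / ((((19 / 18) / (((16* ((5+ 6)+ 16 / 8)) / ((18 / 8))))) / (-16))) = -352 / 5757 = -0.06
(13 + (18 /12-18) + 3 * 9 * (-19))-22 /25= -25869 /50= -517.38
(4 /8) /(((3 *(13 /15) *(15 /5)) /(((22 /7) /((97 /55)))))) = 3025 /26481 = 0.11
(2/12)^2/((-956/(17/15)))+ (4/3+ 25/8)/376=1147589/97053120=0.01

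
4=4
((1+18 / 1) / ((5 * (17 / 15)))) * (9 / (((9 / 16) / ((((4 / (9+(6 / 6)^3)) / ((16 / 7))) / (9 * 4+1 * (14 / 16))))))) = 6384 / 25075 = 0.25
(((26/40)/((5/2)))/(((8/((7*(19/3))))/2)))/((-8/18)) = -5187/800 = -6.48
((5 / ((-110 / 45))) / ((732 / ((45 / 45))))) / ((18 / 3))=-5 / 10736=-0.00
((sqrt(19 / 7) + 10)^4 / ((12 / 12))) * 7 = (sqrt(133) + 70)^4 / 343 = 128833.93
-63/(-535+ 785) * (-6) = 189/125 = 1.51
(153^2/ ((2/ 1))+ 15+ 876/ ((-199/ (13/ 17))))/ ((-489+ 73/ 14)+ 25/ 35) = -554899527/ 22879229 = -24.25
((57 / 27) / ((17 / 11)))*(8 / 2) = 836 / 153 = 5.46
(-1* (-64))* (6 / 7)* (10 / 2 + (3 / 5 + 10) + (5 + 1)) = 41472 / 35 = 1184.91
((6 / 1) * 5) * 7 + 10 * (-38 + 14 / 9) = -1390 / 9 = -154.44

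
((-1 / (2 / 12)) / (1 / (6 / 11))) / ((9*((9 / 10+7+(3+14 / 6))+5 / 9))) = -360 / 13651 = -0.03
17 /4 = 4.25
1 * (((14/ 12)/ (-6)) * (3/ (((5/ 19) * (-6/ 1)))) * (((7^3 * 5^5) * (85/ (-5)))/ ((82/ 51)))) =-8239931875/ 1968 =-4186957.25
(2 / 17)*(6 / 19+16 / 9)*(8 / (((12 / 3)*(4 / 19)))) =358 / 153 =2.34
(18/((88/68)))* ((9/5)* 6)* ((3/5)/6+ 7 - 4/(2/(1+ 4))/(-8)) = 1254.32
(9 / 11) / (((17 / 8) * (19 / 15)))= 1080 / 3553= 0.30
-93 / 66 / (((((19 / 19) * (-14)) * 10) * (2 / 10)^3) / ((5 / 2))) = 3875 / 1232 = 3.15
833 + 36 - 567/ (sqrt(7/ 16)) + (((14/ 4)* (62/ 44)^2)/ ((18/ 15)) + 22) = 5208563/ 5808 - 324* sqrt(7) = 39.57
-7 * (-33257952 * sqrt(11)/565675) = 232805664 * sqrt(11)/565675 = 1364.97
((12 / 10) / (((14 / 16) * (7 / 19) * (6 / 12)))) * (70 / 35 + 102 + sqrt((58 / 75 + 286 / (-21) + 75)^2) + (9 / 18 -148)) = 5954448 / 42875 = 138.88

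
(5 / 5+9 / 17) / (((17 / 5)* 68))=65 / 9826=0.01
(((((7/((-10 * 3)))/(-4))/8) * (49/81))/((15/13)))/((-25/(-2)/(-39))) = -57967/4860000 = -0.01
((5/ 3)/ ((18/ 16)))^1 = 40/ 27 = 1.48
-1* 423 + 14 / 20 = -4223 / 10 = -422.30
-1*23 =-23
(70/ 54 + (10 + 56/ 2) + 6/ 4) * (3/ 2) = 2203/ 36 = 61.19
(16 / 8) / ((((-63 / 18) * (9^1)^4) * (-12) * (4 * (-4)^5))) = -1 / 564350976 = -0.00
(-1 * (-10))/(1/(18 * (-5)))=-900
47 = 47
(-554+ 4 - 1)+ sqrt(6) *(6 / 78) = -551+ sqrt(6) / 13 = -550.81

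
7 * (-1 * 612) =-4284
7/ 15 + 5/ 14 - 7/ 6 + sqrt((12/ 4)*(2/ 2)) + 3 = sqrt(3) + 93/ 35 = 4.39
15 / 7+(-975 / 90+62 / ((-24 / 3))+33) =1391 / 84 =16.56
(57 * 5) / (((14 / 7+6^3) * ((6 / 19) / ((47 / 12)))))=84835 / 5232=16.21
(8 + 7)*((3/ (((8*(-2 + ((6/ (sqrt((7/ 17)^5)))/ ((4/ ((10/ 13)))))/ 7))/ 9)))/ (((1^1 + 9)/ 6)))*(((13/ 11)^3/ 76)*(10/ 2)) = -371517537585285/ 95995928451632- 51598004851575*sqrt(119)/ 191991856903264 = -6.80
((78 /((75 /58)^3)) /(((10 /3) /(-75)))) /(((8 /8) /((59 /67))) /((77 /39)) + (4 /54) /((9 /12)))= -933372688248 /774990625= -1204.37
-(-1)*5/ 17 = 5/ 17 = 0.29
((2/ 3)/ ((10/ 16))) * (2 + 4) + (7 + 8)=107/ 5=21.40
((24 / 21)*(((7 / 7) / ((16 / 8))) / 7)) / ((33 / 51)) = 68 / 539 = 0.13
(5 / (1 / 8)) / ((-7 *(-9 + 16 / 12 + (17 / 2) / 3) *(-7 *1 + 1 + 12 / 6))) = -60 / 203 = -0.30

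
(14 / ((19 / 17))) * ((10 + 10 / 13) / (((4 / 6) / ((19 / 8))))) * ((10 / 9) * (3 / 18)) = 20825 / 234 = 89.00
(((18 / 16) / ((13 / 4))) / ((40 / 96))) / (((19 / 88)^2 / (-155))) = -12963456 / 4693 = -2762.30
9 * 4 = 36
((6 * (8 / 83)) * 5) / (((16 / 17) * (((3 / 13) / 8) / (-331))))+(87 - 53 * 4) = -2936415 / 83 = -35378.49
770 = 770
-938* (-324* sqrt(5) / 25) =27182.72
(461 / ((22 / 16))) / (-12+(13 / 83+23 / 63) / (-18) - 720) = -21695121 / 47368772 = -0.46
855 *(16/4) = 3420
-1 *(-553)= 553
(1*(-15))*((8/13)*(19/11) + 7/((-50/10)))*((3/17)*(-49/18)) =-11809/4862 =-2.43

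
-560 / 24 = -70 / 3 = -23.33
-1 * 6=-6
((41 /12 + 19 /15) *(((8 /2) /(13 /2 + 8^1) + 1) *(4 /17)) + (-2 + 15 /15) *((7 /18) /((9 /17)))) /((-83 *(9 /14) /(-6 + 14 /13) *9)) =120110144 /17450521335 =0.01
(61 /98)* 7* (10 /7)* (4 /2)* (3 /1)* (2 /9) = 1220 /147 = 8.30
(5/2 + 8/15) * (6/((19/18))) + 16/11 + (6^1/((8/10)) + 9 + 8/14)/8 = 2438011/117040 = 20.83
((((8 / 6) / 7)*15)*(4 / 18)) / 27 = 40 / 1701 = 0.02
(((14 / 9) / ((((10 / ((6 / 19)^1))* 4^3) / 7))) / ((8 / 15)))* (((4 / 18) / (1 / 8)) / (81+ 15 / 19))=7 / 31968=0.00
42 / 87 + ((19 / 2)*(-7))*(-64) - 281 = 115289 / 29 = 3975.48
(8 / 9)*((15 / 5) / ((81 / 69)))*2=368 / 81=4.54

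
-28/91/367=-4/4771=-0.00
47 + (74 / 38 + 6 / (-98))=45513 / 931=48.89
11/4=2.75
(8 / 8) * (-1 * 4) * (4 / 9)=-16 / 9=-1.78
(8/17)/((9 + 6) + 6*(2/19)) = 152/5049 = 0.03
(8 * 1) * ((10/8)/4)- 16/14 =19/14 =1.36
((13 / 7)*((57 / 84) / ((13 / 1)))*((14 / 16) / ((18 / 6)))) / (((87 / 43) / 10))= 4085 / 29232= 0.14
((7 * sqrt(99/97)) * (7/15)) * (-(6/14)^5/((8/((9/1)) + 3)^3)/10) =-177147 * sqrt(1067)/71324706250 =-0.00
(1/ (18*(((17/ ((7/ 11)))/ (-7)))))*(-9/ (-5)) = -49/ 1870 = -0.03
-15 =-15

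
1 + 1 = 2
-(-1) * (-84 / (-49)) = 12 / 7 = 1.71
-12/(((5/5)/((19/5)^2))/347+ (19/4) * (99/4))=-24051264/235627627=-0.10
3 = 3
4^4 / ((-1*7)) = -256 / 7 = -36.57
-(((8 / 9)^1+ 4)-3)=-17 / 9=-1.89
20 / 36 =0.56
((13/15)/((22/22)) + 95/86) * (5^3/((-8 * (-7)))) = 63575/14448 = 4.40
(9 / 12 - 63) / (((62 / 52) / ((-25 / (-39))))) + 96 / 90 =-30133 / 930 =-32.40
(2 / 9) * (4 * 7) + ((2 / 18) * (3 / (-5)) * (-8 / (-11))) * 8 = 2888 / 495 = 5.83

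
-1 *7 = -7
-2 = -2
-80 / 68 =-20 / 17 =-1.18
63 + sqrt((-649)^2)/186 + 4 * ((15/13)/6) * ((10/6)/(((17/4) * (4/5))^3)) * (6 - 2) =791417923/11879634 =66.62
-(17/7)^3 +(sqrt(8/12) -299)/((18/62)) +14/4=-1037.90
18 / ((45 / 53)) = 106 / 5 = 21.20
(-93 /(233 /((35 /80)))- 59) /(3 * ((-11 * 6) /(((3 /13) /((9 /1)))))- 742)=0.01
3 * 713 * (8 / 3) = 5704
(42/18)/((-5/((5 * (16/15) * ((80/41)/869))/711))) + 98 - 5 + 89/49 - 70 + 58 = 925183214510/11171508579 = 82.82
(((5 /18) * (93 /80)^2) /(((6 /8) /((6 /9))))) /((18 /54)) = 1.00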